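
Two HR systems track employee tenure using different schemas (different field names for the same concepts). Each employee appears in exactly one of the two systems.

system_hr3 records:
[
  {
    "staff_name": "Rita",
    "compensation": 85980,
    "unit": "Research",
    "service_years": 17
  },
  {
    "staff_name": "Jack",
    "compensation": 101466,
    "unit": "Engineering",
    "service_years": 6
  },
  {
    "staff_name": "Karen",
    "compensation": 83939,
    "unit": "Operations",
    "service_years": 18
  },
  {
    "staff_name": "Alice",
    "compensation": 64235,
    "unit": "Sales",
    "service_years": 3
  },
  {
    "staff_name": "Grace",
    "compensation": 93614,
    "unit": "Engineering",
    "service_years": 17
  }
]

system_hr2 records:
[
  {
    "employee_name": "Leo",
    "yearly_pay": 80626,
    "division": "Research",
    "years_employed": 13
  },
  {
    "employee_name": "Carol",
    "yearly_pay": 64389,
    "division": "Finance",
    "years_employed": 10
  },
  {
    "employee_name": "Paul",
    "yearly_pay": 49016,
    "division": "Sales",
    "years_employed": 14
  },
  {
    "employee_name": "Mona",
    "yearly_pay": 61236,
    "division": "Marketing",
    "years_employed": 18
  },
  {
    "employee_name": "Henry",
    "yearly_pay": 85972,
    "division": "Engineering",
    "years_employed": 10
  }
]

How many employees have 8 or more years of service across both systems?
8

Reconcile schemas: "service_years" (system_hr3) = "years_employed" (system_hr2) = years of service

From system_hr3: 3 employees with >= 8 years
From system_hr2: 5 employees with >= 8 years

Total: 3 + 5 = 8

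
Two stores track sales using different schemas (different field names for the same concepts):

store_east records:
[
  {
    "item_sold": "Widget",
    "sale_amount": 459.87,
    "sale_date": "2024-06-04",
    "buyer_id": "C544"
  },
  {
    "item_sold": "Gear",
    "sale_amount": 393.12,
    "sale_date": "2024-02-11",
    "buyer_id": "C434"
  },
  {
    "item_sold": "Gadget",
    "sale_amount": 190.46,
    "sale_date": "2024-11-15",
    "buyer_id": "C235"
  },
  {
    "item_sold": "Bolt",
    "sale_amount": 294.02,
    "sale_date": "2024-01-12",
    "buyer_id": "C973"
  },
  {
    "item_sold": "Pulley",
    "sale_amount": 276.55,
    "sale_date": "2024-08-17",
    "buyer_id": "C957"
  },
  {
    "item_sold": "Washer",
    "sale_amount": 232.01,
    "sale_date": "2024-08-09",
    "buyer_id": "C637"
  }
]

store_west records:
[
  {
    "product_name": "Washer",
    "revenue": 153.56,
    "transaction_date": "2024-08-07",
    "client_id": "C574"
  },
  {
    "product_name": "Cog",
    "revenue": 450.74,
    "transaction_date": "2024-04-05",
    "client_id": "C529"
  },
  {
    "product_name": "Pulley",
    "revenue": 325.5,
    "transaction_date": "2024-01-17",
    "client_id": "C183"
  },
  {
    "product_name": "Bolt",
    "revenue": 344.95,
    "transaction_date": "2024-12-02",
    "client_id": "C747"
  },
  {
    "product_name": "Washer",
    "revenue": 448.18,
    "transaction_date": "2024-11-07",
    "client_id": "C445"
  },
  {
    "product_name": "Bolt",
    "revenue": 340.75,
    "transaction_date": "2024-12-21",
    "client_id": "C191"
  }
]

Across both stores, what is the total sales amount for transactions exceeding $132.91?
3909.71

Schema mapping: "sale_amount" (store_east) = "revenue" (store_west) = sale amount

Sum of sales > $132.91 in store_east: 1846.03
Sum of sales > $132.91 in store_west: 2063.68

Total: 1846.03 + 2063.68 = 3909.71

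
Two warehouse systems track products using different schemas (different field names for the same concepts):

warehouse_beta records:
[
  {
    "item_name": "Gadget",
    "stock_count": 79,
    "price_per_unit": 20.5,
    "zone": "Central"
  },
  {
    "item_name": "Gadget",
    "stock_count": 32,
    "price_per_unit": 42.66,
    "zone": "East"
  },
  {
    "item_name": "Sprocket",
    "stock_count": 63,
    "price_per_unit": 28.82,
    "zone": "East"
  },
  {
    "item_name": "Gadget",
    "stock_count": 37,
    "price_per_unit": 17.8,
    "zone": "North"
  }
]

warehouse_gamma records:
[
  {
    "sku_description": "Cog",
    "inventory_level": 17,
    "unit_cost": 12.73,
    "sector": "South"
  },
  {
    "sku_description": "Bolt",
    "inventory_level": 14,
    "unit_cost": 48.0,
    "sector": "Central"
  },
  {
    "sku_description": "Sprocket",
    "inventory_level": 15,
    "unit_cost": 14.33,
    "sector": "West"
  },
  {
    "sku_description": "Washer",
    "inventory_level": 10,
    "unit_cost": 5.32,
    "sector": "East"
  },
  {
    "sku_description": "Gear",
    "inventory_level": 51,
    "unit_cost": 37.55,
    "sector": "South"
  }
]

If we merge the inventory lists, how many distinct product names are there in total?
6

Schema mapping: "item_name" (warehouse_beta) = "sku_description" (warehouse_gamma) = product name

Products in warehouse_beta: ['Gadget', 'Sprocket']
Products in warehouse_gamma: ['Bolt', 'Cog', 'Gear', 'Sprocket', 'Washer']

Union (unique products): ['Bolt', 'Cog', 'Gadget', 'Gear', 'Sprocket', 'Washer']
Count: 6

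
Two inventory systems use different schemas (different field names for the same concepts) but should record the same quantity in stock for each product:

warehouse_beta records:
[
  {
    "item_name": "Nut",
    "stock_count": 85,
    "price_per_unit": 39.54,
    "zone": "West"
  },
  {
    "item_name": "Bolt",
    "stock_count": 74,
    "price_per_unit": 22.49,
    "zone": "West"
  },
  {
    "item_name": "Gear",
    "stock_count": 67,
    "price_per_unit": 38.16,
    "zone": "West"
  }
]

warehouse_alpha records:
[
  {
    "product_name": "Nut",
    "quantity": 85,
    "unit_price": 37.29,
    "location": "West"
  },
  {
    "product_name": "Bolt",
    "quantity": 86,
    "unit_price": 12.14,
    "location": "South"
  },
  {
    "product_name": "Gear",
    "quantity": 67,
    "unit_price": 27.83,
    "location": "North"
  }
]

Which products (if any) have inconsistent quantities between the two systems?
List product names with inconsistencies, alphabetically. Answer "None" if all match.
Bolt

Schema mappings:
- "item_name" (warehouse_beta) = "product_name" (warehouse_alpha) = product name
- "stock_count" (warehouse_beta) = "quantity" (warehouse_alpha) = quantity

Comparison:
  Nut: 85 vs 85 - MATCH
  Bolt: 74 vs 86 - MISMATCH
  Gear: 67 vs 67 - MATCH

Products with inconsistencies: Bolt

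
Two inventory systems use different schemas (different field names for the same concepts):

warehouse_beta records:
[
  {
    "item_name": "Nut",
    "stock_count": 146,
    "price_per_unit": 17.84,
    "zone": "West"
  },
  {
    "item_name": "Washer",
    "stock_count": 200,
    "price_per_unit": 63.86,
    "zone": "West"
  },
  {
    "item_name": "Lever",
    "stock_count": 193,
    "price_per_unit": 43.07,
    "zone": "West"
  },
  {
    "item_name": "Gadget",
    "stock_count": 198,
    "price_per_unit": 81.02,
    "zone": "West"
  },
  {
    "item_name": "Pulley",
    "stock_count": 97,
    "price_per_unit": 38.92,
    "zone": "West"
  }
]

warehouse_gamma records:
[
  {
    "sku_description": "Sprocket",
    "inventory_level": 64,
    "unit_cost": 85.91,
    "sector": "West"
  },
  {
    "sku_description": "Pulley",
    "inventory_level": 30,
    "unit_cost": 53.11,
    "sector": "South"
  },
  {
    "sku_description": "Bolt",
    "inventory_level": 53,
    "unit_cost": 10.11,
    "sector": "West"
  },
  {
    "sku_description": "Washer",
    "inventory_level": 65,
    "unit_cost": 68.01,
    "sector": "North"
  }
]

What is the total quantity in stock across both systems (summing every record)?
1046

To reconcile these schemas, identify the field holding the quantity in stock in each system:
1. In warehouse_beta it is "stock_count"
2. In warehouse_gamma it is "inventory_level"

From warehouse_beta: 146 + 200 + 193 + 198 + 97 = 834
From warehouse_gamma: 64 + 30 + 53 + 65 = 212

Total: 834 + 212 = 1046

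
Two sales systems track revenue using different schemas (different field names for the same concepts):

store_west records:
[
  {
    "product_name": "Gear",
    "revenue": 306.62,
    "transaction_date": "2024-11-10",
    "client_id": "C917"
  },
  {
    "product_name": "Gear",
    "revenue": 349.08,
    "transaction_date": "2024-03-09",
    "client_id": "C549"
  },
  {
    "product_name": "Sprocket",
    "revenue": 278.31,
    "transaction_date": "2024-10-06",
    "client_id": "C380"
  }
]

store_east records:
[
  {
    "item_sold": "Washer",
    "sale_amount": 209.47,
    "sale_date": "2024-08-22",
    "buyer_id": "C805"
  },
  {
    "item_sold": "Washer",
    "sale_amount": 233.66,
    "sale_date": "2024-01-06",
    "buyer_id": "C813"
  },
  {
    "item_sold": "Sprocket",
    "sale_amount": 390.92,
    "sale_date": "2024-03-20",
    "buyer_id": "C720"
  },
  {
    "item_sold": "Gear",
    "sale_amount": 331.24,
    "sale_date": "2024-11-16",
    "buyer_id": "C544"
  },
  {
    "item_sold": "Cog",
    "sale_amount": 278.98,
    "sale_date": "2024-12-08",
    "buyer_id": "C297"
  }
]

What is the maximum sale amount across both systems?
390.92

Reconcile: "revenue" (store_west) = "sale_amount" (store_east) = sale amount

Maximum in store_west: 349.08
Maximum in store_east: 390.92

Overall maximum: max(349.08, 390.92) = 390.92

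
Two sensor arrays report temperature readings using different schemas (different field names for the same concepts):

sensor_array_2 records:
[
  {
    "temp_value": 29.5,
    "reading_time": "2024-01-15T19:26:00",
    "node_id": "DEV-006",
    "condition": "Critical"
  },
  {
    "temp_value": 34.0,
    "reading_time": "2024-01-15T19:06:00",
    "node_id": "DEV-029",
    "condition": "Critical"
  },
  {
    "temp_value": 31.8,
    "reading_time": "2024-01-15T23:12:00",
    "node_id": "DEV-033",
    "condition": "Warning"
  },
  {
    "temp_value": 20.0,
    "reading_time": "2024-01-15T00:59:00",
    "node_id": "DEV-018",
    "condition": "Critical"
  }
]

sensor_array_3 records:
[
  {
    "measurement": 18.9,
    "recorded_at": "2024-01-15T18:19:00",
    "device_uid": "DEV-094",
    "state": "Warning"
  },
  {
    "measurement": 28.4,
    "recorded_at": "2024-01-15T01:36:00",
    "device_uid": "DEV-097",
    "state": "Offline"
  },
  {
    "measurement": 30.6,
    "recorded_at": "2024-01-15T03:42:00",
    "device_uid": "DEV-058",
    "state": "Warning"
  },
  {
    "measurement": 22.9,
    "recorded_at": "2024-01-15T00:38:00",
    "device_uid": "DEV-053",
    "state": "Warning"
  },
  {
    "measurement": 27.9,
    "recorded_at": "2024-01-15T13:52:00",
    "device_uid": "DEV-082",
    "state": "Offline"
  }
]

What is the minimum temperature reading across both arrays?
18.9

Schema mapping: "temp_value" (sensor_array_2) = "measurement" (sensor_array_3) = temperature reading

Minimum in sensor_array_2: 20.0
Minimum in sensor_array_3: 18.9

Overall minimum: min(20.0, 18.9) = 18.9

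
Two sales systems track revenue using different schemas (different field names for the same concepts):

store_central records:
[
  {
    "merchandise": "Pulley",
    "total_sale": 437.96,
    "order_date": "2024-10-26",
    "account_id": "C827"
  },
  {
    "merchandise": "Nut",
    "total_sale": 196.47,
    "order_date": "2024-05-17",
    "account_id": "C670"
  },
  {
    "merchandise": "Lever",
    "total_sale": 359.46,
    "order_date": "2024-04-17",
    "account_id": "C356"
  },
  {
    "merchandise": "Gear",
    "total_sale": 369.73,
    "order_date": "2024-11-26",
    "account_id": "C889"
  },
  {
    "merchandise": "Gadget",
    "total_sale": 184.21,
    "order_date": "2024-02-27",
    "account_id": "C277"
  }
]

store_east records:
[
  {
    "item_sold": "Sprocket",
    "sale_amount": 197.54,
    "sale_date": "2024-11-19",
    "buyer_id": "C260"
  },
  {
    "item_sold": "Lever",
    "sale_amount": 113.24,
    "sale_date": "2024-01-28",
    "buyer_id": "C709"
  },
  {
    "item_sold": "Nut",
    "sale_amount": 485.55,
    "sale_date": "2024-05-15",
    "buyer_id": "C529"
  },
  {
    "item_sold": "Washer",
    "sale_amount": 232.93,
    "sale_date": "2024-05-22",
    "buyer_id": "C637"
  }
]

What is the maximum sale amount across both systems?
485.55

Reconcile: "total_sale" (store_central) = "sale_amount" (store_east) = sale amount

Maximum in store_central: 437.96
Maximum in store_east: 485.55

Overall maximum: max(437.96, 485.55) = 485.55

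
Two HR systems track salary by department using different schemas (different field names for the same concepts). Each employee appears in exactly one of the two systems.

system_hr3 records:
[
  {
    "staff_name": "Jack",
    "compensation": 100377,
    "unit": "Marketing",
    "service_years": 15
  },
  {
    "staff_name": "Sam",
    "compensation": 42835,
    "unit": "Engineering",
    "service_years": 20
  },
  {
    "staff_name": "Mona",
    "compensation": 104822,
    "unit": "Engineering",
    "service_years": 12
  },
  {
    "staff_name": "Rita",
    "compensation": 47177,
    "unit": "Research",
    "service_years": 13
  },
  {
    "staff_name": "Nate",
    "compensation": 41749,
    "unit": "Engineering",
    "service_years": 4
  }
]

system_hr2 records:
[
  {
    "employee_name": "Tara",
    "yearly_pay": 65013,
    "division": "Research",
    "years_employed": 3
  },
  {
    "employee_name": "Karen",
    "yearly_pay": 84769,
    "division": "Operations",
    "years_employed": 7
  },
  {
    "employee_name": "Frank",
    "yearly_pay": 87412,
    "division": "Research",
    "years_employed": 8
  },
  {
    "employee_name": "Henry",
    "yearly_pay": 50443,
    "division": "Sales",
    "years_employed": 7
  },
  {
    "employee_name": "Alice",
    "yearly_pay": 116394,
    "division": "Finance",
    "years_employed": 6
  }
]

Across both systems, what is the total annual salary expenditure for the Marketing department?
100377

Schema mappings:
- "unit" (system_hr3) = "division" (system_hr2) = department
- "compensation" (system_hr3) = "yearly_pay" (system_hr2) = salary

Marketing salaries from system_hr3: 100377
Marketing salaries from system_hr2: 0

Total: 100377 + 0 = 100377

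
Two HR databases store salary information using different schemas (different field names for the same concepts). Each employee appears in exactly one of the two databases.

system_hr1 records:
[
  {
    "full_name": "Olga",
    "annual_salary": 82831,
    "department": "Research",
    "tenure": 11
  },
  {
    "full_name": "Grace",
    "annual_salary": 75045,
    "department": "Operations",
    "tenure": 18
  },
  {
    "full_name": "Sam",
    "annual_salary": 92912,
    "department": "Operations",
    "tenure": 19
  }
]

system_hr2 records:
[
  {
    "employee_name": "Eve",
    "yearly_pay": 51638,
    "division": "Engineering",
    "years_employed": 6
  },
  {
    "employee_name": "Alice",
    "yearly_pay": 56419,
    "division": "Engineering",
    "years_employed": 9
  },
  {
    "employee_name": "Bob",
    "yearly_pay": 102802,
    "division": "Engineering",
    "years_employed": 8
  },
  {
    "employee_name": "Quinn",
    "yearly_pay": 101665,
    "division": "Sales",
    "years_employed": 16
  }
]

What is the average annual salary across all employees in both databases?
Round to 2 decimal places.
80473.14

Schema mapping: "annual_salary" (system_hr1) = "yearly_pay" (system_hr2) = annual salary

All salaries: [82831, 75045, 92912, 51638, 56419, 102802, 101665]
Sum: 563312
Count: 7
Average: 563312 / 7 = 80473.14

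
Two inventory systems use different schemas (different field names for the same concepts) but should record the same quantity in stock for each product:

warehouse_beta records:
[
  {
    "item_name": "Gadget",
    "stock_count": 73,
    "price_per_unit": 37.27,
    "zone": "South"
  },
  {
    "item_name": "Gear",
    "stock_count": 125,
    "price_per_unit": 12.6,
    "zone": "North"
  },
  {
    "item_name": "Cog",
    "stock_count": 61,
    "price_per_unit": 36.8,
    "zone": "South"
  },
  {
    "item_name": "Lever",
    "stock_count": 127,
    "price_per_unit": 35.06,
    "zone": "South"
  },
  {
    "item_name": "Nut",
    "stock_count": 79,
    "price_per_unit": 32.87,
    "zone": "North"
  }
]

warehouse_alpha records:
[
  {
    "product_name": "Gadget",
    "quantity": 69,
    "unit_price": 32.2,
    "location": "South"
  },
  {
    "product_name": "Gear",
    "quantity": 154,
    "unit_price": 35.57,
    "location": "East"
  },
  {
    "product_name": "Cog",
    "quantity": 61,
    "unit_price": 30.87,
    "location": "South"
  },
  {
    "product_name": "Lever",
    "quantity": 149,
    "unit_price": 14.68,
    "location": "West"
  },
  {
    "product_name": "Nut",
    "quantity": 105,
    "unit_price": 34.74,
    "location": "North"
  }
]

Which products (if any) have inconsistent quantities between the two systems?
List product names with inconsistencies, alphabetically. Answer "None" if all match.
Gadget, Gear, Lever, Nut

Schema mappings:
- "item_name" (warehouse_beta) = "product_name" (warehouse_alpha) = product name
- "stock_count" (warehouse_beta) = "quantity" (warehouse_alpha) = quantity

Comparison:
  Gadget: 73 vs 69 - MISMATCH
  Gear: 125 vs 154 - MISMATCH
  Cog: 61 vs 61 - MATCH
  Lever: 127 vs 149 - MISMATCH
  Nut: 79 vs 105 - MISMATCH

Products with inconsistencies: Gadget, Gear, Lever, Nut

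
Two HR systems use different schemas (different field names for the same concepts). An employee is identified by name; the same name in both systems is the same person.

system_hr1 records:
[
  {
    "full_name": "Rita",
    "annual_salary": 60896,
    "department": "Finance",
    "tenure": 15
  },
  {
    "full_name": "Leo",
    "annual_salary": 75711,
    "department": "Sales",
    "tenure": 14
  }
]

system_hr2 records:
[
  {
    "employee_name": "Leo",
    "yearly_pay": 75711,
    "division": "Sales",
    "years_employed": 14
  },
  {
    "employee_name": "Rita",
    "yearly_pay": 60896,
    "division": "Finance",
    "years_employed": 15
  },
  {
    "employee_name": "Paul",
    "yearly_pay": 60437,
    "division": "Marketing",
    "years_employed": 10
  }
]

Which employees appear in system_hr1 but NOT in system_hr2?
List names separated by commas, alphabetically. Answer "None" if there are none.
None

Schema mapping: "full_name" (system_hr1) = "employee_name" (system_hr2) = employee name

Names in system_hr1: ['Leo', 'Rita']
Names in system_hr2: ['Leo', 'Paul', 'Rita']

In system_hr1 but not system_hr2: None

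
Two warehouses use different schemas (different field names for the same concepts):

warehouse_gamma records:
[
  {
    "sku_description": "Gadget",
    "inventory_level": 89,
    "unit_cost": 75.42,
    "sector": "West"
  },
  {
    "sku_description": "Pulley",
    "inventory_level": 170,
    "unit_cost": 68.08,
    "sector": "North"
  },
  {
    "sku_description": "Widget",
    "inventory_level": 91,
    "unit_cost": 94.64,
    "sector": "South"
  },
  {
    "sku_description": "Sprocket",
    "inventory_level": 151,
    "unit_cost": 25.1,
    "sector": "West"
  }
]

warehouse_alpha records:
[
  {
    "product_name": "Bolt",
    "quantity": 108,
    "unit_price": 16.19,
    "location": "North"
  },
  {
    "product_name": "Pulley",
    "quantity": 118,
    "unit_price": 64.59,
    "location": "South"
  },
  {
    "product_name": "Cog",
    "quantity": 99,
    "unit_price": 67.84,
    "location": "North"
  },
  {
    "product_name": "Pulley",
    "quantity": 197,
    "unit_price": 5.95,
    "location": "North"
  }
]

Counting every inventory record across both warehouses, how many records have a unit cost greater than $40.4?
5

Schema mapping: "unit_cost" (warehouse_gamma) = "unit_price" (warehouse_alpha) = unit cost

Records > $40.4 in warehouse_gamma: 3
Records > $40.4 in warehouse_alpha: 2

Total count: 3 + 2 = 5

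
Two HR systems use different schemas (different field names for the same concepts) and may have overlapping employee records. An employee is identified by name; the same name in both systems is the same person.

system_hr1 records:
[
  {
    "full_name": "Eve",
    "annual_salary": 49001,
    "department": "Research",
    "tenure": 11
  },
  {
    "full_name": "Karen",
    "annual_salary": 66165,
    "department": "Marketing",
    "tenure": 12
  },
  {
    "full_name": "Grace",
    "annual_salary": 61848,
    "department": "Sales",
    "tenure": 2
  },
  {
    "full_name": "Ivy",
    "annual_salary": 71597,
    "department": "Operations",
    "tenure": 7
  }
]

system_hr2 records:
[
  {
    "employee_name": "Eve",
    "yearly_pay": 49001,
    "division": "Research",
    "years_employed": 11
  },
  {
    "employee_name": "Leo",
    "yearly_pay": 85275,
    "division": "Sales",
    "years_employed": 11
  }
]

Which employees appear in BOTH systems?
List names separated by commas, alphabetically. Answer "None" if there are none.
Eve

Schema mapping: "full_name" (system_hr1) = "employee_name" (system_hr2) = employee name

Names in system_hr1: ['Eve', 'Grace', 'Ivy', 'Karen']
Names in system_hr2: ['Eve', 'Leo']

Intersection: ['Eve']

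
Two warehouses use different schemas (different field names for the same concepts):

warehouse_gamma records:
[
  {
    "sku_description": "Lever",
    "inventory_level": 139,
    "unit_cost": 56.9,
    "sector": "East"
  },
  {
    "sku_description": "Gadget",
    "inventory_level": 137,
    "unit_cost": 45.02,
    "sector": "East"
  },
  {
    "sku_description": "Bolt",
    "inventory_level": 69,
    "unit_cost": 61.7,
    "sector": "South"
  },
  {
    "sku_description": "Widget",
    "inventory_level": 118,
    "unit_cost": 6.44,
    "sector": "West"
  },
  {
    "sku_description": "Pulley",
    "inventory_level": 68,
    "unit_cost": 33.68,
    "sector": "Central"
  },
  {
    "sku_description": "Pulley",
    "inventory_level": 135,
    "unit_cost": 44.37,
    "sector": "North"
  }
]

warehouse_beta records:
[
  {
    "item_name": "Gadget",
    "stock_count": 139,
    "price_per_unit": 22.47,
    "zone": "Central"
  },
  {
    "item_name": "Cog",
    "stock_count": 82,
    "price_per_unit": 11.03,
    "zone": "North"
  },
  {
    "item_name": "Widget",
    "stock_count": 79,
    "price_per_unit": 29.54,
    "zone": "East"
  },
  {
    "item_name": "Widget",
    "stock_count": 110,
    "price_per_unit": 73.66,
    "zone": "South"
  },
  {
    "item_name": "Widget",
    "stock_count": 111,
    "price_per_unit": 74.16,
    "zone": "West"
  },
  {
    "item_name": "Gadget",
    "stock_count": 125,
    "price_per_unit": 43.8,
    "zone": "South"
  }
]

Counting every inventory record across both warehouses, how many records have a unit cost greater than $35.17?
7

Schema mapping: "unit_cost" (warehouse_gamma) = "price_per_unit" (warehouse_beta) = unit cost

Records > $35.17 in warehouse_gamma: 4
Records > $35.17 in warehouse_beta: 3

Total count: 4 + 3 = 7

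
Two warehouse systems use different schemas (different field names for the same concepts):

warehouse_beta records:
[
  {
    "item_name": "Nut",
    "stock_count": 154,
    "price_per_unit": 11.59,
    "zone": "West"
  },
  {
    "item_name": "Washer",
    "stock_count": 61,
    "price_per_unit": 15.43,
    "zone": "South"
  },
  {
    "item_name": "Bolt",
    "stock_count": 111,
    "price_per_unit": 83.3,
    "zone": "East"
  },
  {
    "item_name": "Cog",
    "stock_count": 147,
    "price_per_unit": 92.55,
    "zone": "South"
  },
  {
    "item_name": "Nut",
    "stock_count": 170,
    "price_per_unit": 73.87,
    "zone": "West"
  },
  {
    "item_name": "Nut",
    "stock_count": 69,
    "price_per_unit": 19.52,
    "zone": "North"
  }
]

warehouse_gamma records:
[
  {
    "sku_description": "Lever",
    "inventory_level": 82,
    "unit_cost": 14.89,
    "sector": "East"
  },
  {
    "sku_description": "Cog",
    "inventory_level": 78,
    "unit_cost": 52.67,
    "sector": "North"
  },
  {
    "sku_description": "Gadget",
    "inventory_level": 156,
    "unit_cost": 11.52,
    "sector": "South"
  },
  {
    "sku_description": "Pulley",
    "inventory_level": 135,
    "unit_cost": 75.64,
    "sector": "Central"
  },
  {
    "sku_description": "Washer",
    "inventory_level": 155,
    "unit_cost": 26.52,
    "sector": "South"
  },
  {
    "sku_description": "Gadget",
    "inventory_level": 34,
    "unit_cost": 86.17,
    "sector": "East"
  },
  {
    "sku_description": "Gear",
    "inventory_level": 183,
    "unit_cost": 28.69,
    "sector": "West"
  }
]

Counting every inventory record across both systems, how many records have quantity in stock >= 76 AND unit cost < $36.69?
5

Schema mappings:
- "stock_count" (warehouse_beta) = "inventory_level" (warehouse_gamma) = quantity
- "price_per_unit" (warehouse_beta) = "unit_cost" (warehouse_gamma) = unit cost

Records meeting both conditions in warehouse_beta: 1
Records meeting both conditions in warehouse_gamma: 4

Total: 1 + 4 = 5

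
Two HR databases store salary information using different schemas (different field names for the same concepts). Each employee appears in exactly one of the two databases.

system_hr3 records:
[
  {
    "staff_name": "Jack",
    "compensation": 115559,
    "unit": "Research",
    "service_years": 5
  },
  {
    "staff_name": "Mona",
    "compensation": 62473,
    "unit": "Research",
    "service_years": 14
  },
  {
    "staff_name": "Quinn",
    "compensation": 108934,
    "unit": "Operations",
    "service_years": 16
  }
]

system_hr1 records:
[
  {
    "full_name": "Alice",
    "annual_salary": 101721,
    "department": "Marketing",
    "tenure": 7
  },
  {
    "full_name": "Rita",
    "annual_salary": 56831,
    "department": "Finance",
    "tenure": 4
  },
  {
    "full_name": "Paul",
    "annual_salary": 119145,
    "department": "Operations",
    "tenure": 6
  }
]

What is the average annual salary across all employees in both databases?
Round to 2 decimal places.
94110.50

Schema mapping: "compensation" (system_hr3) = "annual_salary" (system_hr1) = annual salary

All salaries: [115559, 62473, 108934, 101721, 56831, 119145]
Sum: 564663
Count: 6
Average: 564663 / 6 = 94110.50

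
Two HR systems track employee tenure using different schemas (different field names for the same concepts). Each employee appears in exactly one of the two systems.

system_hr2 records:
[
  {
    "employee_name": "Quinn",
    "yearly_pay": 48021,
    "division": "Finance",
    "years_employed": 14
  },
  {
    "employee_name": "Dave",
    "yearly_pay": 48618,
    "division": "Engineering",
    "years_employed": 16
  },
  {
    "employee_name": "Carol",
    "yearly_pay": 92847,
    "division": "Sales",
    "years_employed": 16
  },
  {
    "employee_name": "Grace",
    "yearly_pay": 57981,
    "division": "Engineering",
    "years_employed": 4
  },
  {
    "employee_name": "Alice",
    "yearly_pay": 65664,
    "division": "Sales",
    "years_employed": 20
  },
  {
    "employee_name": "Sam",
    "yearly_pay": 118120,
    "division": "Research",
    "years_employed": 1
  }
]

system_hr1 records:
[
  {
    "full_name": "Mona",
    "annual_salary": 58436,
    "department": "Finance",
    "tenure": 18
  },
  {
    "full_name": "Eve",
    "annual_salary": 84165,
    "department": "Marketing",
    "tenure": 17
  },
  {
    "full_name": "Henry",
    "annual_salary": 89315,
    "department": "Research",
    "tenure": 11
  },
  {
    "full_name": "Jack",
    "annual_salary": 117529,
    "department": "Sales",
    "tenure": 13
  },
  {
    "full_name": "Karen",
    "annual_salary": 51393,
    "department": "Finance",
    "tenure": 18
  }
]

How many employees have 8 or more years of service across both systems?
9

Reconcile schemas: "years_employed" (system_hr2) = "tenure" (system_hr1) = years of service

From system_hr2: 4 employees with >= 8 years
From system_hr1: 5 employees with >= 8 years

Total: 4 + 5 = 9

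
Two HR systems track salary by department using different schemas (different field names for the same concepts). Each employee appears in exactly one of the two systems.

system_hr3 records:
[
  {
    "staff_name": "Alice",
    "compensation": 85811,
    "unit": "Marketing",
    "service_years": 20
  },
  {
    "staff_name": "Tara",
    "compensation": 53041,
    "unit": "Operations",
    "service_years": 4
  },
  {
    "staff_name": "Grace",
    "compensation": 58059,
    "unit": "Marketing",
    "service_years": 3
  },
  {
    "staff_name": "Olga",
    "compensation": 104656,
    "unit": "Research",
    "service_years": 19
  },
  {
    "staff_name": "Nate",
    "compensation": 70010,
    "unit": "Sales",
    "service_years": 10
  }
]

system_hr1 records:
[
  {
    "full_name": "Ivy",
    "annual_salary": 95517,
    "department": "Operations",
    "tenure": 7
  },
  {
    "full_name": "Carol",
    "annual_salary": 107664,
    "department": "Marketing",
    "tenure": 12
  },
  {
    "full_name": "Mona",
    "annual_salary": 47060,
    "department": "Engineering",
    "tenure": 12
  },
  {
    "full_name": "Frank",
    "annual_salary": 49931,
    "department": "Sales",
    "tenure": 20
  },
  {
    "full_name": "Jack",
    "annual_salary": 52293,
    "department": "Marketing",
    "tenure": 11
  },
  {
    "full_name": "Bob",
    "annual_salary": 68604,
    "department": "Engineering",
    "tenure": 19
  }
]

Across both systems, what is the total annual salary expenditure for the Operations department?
148558

Schema mappings:
- "unit" (system_hr3) = "department" (system_hr1) = department
- "compensation" (system_hr3) = "annual_salary" (system_hr1) = salary

Operations salaries from system_hr3: 53041
Operations salaries from system_hr1: 95517

Total: 53041 + 95517 = 148558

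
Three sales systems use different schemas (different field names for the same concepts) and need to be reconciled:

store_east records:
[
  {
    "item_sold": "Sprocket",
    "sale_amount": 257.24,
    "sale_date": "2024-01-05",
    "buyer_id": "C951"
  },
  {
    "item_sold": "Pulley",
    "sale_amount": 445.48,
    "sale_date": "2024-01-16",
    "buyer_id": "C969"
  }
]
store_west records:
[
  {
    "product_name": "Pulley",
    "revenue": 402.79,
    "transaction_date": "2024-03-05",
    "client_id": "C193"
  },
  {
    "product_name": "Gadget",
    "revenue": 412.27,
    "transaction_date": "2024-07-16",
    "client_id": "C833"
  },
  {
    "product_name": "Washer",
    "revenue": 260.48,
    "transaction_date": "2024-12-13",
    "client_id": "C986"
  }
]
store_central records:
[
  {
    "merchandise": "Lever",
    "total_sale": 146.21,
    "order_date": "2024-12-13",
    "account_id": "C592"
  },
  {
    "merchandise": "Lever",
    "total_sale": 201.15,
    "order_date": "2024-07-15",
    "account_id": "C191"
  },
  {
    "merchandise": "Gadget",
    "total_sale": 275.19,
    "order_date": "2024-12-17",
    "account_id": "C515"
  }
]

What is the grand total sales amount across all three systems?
2400.81

Schema reconciliation - all amount fields map to sale amount:

store_east (sale_amount): 702.72
store_west (revenue): 1075.54
store_central (total_sale): 622.55

Grand total: 2400.81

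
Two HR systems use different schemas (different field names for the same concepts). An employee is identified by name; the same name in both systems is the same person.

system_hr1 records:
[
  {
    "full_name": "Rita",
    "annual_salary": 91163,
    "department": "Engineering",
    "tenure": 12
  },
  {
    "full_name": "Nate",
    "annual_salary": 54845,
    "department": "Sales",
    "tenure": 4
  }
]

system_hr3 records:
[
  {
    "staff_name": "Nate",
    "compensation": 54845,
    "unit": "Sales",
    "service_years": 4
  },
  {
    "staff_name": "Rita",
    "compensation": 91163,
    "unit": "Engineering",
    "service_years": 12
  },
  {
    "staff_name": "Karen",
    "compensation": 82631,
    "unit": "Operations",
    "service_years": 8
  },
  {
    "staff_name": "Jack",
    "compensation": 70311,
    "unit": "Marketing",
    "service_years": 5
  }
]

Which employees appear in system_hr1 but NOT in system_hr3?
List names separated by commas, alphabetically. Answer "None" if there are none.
None

Schema mapping: "full_name" (system_hr1) = "staff_name" (system_hr3) = employee name

Names in system_hr1: ['Nate', 'Rita']
Names in system_hr3: ['Jack', 'Karen', 'Nate', 'Rita']

In system_hr1 but not system_hr3: None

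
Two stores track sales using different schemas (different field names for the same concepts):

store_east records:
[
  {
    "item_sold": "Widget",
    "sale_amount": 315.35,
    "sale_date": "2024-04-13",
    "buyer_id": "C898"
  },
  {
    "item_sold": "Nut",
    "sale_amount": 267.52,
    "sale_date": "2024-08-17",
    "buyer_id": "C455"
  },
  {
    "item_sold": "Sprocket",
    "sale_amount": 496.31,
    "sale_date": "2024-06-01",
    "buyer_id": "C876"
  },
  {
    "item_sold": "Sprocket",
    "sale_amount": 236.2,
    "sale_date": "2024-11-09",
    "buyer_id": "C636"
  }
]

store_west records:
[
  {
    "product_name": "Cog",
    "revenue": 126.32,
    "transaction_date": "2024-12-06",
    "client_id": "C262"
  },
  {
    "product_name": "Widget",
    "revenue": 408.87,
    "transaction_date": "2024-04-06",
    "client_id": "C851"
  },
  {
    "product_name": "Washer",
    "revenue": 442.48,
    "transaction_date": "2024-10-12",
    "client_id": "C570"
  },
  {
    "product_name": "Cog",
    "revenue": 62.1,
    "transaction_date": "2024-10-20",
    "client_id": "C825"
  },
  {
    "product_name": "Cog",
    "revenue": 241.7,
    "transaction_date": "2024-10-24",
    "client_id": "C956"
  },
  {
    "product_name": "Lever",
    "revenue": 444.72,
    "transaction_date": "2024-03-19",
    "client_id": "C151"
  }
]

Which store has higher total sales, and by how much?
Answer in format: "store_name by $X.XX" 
store_west by $410.81

Schema mapping: "sale_amount" (store_east) = "revenue" (store_west) = sale amount

Total for store_east: 1315.38
Total for store_west: 1726.19

Difference: |1315.38 - 1726.19| = 410.81
store_west has higher sales by $410.81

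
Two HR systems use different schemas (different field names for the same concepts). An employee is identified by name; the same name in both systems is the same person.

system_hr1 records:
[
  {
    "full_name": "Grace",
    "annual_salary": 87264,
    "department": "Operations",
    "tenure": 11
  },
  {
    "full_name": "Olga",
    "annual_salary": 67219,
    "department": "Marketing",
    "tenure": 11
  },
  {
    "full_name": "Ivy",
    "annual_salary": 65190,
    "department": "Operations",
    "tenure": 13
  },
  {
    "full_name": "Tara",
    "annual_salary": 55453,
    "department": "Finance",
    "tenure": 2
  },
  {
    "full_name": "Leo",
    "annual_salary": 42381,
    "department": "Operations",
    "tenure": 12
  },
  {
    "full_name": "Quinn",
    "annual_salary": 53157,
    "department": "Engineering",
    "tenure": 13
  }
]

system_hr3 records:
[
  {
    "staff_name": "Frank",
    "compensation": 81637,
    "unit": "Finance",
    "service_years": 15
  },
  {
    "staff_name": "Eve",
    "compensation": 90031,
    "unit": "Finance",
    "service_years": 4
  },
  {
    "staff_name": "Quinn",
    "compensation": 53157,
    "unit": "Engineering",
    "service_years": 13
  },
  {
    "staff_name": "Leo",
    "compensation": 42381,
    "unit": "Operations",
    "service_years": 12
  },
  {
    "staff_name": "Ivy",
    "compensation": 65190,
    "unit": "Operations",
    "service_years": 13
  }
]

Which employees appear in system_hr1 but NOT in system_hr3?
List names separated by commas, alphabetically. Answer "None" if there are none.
Grace, Olga, Tara

Schema mapping: "full_name" (system_hr1) = "staff_name" (system_hr3) = employee name

Names in system_hr1: ['Grace', 'Ivy', 'Leo', 'Olga', 'Quinn', 'Tara']
Names in system_hr3: ['Eve', 'Frank', 'Ivy', 'Leo', 'Quinn']

In system_hr1 but not system_hr3: ['Grace', 'Olga', 'Tara']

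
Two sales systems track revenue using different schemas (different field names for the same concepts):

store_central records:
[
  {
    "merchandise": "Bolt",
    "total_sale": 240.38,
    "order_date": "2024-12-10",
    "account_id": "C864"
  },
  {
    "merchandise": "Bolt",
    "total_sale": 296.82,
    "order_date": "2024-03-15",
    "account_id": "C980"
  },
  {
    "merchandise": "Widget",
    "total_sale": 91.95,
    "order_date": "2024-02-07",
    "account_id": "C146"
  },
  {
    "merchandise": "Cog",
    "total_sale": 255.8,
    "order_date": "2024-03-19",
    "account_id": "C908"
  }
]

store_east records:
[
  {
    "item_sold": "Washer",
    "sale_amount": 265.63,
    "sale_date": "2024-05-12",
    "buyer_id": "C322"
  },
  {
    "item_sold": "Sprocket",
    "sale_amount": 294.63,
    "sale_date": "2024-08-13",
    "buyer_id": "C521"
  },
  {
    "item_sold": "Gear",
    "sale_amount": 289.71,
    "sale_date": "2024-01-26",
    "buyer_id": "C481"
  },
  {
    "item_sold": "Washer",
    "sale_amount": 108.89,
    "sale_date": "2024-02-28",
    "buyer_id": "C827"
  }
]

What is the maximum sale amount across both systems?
296.82

Reconcile: "total_sale" (store_central) = "sale_amount" (store_east) = sale amount

Maximum in store_central: 296.82
Maximum in store_east: 294.63

Overall maximum: max(296.82, 294.63) = 296.82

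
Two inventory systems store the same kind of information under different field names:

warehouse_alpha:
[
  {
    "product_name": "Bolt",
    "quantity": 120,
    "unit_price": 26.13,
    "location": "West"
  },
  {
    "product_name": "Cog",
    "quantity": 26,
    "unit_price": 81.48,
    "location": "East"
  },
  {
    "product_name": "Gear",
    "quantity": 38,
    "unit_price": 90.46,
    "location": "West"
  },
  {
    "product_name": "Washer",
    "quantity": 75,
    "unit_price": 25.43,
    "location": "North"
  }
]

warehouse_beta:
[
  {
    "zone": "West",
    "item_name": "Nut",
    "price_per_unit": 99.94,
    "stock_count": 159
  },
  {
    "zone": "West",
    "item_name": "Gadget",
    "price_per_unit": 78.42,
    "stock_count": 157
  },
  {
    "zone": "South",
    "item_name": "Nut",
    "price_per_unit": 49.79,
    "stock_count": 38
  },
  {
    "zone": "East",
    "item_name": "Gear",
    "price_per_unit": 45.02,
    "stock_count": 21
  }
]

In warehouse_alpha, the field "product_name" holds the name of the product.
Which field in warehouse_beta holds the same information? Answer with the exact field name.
item_name

In warehouse_alpha, "product_name" holds the name of the product.
The fields in warehouse_beta are: "zone", "item_name", "price_per_unit", "stock_count".
"item_name" is the match: the name refers to the same concept and its values are product-name strings (e.g. 'Gadget', 'Gear').
The other fields ("zone", "price_per_unit", "stock_count") hold different kinds of data.

So "product_name" in warehouse_alpha corresponds to "item_name" in warehouse_beta.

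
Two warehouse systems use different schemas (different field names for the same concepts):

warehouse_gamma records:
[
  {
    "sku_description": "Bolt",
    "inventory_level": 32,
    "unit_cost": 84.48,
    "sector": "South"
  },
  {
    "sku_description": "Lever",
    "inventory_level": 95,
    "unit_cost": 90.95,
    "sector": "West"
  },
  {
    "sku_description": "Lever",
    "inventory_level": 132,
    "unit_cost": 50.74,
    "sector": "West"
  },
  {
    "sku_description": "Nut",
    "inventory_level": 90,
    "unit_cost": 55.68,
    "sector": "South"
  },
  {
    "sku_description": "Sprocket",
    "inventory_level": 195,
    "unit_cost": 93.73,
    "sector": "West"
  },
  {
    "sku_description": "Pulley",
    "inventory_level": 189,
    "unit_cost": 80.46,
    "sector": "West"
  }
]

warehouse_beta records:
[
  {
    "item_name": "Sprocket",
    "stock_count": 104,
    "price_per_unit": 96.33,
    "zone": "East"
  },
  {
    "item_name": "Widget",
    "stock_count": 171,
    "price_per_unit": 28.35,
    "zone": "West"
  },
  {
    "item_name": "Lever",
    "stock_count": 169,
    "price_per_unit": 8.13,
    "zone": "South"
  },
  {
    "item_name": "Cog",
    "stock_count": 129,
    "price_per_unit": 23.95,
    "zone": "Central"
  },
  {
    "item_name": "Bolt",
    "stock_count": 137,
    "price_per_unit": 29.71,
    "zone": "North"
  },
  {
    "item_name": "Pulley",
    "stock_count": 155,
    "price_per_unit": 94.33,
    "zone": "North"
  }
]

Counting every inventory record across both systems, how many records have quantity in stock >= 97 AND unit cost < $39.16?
4

Schema mappings:
- "inventory_level" (warehouse_gamma) = "stock_count" (warehouse_beta) = quantity
- "unit_cost" (warehouse_gamma) = "price_per_unit" (warehouse_beta) = unit cost

Records meeting both conditions in warehouse_gamma: 0
Records meeting both conditions in warehouse_beta: 4

Total: 0 + 4 = 4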